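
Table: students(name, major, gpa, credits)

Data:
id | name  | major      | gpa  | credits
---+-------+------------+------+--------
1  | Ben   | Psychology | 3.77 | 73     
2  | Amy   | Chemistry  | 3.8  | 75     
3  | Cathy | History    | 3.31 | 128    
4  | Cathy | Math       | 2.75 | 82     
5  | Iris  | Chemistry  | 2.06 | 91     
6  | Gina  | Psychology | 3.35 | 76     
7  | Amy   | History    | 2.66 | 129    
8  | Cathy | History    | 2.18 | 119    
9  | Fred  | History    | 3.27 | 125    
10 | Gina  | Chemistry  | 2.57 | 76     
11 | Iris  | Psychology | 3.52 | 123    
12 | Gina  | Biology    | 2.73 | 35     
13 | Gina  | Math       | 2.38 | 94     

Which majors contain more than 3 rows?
SELECT major, COUNT(*) as cnt
FROM students
GROUP BY major
HAVING COUNT(*) > 3

Result:
  History: 4

Note: HAVING filters groups after aggregation, WHERE filters rows before.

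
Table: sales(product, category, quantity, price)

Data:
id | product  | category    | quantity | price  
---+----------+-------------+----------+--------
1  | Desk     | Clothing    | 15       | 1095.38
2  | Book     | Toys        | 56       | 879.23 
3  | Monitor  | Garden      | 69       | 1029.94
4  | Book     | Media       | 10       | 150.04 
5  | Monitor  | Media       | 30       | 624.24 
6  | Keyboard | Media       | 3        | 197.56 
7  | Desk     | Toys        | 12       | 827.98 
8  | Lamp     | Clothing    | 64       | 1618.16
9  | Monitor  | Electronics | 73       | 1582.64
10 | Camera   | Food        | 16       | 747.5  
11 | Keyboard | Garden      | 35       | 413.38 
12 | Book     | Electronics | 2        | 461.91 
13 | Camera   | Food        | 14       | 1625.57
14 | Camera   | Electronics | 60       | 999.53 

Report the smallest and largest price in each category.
SELECT category, MIN(price), MAX(price)
FROM sales
GROUP BY category

Result:
  Clothing: min=1095.38, max=1618.16
  Electronics: min=461.91, max=1582.64
  Food: min=747.50, max=1625.57
  Garden: min=413.38, max=1029.94
  Media: min=150.04, max=624.24
  Toys: min=827.98, max=879.23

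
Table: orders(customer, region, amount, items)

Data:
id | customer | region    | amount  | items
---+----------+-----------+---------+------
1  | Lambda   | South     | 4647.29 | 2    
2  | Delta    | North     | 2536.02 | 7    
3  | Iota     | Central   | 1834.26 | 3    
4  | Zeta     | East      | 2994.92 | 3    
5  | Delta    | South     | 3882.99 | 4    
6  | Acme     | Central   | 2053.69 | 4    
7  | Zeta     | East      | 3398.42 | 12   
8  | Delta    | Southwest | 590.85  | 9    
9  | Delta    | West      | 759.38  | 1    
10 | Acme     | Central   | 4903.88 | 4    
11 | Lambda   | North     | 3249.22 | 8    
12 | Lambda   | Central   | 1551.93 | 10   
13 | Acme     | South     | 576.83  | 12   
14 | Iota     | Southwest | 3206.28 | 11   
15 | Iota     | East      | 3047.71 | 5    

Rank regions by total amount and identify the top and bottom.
SELECT region, SUM(amount)
FROM orders
GROUP BY region
ORDER BY SUM(amount)

All groups:
  West: 759.38
  Southwest: 3797.13
  North: 5785.24
  South: 9107.11
  East: 9441.05
  Central: 10343.76

Highest: Central (10343.76)
Lowest: West (759.38)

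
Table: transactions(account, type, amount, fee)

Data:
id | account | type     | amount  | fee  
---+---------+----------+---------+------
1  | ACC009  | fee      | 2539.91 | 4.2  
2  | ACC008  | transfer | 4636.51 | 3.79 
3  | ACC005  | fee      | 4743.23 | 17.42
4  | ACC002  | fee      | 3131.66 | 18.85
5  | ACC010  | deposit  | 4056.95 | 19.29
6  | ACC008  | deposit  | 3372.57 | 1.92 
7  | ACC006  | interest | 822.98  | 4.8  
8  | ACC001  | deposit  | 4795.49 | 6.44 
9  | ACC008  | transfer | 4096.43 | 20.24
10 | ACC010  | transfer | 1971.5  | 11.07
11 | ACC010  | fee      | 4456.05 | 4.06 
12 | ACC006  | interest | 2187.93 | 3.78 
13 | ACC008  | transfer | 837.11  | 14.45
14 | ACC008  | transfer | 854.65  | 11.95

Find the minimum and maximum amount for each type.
SELECT type, MIN(amount), MAX(amount)
FROM transactions
GROUP BY type

Result:
  deposit: min=3372.57, max=4795.49
  fee: min=2539.91, max=4743.23
  interest: min=822.98, max=2187.93
  transfer: min=837.11, max=4636.51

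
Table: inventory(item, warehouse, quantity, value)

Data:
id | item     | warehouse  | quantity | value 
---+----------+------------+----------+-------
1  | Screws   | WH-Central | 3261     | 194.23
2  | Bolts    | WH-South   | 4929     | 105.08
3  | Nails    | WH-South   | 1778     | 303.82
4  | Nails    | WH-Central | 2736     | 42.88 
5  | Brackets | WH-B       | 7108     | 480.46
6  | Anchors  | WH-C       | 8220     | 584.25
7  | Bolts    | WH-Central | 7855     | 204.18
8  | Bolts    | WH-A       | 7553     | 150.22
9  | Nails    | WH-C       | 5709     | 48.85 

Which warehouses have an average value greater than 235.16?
SELECT warehouse, AVG(value)
FROM inventory
GROUP BY warehouse
HAVING AVG(value) > 235.16

Result:
  WH-B: avg=480.46
  WH-C: avg=316.55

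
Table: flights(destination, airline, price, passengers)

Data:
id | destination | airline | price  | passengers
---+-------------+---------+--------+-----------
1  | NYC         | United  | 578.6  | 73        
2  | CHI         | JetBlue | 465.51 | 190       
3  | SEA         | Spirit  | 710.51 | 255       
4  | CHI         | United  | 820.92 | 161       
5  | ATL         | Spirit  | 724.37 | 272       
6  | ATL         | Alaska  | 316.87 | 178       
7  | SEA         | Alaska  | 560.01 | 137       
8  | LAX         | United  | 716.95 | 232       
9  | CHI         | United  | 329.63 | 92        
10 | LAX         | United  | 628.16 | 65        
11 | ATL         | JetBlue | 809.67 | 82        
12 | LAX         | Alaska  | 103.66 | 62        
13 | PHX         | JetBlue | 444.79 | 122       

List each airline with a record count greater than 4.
SELECT airline, COUNT(*) as cnt
FROM flights
GROUP BY airline
HAVING COUNT(*) > 4

Result:
  United: 5

Note: HAVING filters groups after aggregation, WHERE filters rows before.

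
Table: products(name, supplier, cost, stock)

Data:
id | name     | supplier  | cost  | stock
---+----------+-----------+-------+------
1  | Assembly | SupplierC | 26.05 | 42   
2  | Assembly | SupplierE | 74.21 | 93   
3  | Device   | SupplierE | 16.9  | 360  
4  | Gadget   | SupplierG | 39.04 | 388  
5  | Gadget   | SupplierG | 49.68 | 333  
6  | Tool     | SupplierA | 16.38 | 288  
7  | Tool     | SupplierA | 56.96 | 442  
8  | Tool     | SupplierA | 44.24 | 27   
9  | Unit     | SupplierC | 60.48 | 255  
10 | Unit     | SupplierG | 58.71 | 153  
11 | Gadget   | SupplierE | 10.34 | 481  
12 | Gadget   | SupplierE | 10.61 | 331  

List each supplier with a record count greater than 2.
SELECT supplier, COUNT(*) as cnt
FROM products
GROUP BY supplier
HAVING COUNT(*) > 2

Result:
  SupplierA: 3
  SupplierE: 4
  SupplierG: 3

Note: HAVING filters groups after aggregation, WHERE filters rows before.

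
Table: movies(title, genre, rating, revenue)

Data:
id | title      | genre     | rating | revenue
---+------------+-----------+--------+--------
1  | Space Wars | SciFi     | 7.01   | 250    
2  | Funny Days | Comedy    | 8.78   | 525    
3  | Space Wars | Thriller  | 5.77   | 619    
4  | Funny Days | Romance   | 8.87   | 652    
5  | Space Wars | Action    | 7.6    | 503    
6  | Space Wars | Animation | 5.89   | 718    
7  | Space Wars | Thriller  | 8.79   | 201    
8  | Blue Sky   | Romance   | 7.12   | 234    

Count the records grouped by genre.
SELECT genre, COUNT(*) as count
FROM movies
GROUP BY genre

Result:
  Action: 1
  Animation: 1
  Comedy: 1
  Romance: 2
  SciFi: 1
  Thriller: 2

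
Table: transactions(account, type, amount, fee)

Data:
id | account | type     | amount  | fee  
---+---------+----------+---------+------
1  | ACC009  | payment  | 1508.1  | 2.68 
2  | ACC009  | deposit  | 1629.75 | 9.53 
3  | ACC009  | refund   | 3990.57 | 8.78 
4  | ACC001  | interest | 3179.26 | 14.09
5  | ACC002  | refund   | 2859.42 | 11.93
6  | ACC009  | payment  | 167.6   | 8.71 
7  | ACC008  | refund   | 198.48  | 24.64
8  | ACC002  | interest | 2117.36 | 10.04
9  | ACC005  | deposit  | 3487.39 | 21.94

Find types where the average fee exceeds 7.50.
SELECT type, AVG(fee)
FROM transactions
GROUP BY type
HAVING AVG(fee) > 7.50

Result:
  deposit: avg=15.74
  interest: avg=12.07
  refund: avg=15.12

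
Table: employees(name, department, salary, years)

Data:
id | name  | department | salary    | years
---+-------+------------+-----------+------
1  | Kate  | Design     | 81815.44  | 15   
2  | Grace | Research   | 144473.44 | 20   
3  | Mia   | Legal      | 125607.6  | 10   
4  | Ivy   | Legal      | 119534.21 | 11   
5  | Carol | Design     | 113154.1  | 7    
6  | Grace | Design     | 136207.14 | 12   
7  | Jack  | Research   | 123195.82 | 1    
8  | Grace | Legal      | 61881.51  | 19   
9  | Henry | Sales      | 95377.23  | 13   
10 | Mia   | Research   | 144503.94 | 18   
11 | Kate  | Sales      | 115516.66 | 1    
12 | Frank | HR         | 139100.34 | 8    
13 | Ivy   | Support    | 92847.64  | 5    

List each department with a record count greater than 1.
SELECT department, COUNT(*) as cnt
FROM employees
GROUP BY department
HAVING COUNT(*) > 1

Result:
  Design: 3
  Legal: 3
  Research: 3
  Sales: 2

Note: HAVING filters groups after aggregation, WHERE filters rows before.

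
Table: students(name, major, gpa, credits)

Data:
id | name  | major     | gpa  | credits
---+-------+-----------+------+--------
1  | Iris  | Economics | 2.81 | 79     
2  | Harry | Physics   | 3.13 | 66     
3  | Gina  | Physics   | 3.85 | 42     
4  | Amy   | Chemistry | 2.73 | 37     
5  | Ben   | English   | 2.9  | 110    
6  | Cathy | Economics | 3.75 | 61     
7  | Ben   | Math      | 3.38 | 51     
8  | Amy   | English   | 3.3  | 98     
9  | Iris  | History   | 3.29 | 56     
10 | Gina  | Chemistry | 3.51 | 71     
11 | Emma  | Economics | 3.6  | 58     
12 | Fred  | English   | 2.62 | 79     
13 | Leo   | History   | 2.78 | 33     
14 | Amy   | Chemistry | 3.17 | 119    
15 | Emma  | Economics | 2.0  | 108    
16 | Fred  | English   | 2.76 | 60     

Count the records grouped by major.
SELECT major, COUNT(*) as count
FROM students
GROUP BY major

Result:
  Chemistry: 3
  Economics: 4
  English: 4
  History: 2
  Math: 1
  Physics: 2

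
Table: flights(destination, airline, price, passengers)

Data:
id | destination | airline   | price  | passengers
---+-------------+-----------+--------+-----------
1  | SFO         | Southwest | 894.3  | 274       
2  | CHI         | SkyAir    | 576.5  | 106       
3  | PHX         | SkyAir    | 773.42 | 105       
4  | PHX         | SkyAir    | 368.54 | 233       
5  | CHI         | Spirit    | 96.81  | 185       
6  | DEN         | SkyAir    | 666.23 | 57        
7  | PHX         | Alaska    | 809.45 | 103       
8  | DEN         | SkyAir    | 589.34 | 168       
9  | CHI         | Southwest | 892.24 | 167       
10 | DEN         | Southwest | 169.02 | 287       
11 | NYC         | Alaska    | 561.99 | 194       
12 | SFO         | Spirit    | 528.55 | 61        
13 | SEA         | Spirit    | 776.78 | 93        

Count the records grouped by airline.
SELECT airline, COUNT(*) as count
FROM flights
GROUP BY airline

Result:
  Alaska: 2
  SkyAir: 5
  Southwest: 3
  Spirit: 3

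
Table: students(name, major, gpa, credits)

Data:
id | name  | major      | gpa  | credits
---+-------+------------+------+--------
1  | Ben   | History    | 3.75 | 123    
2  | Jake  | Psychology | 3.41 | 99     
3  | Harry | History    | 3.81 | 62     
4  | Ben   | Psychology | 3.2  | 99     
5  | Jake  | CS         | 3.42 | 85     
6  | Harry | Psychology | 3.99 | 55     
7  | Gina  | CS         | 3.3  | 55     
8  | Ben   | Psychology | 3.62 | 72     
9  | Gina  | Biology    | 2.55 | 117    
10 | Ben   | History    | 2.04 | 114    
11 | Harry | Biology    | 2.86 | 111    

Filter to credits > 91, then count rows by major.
SELECT major, COUNT(*)
FROM students
WHERE credits > 91
GROUP BY major

Note: WHERE filters rows before grouping.

Result:
  Biology: 2
  History: 2
  Psychology: 2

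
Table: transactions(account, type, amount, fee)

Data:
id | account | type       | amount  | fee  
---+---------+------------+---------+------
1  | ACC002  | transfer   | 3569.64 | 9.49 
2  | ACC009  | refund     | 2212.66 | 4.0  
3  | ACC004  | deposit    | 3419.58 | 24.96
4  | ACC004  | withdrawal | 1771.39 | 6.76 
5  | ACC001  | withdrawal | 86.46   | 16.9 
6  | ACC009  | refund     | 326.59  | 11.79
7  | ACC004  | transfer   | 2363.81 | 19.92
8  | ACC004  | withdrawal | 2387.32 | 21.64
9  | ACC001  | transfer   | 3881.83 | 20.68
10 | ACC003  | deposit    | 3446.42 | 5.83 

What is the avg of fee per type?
SELECT type, AVG(fee) as result
FROM transactions
GROUP BY type

Result:
  deposit: 15.40
  refund: 7.90
  transfer: 16.70
  withdrawal: 15.10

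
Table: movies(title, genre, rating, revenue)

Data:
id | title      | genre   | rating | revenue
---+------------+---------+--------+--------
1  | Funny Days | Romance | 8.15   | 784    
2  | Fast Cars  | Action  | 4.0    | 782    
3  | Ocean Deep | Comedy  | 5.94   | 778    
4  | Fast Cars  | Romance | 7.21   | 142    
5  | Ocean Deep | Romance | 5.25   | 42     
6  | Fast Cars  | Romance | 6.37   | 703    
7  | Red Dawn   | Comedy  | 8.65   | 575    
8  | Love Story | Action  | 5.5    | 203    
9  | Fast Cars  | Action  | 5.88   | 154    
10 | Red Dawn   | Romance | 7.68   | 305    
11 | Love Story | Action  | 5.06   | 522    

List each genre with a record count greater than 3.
SELECT genre, COUNT(*) as cnt
FROM movies
GROUP BY genre
HAVING COUNT(*) > 3

Result:
  Action: 4
  Romance: 5

Note: HAVING filters groups after aggregation, WHERE filters rows before.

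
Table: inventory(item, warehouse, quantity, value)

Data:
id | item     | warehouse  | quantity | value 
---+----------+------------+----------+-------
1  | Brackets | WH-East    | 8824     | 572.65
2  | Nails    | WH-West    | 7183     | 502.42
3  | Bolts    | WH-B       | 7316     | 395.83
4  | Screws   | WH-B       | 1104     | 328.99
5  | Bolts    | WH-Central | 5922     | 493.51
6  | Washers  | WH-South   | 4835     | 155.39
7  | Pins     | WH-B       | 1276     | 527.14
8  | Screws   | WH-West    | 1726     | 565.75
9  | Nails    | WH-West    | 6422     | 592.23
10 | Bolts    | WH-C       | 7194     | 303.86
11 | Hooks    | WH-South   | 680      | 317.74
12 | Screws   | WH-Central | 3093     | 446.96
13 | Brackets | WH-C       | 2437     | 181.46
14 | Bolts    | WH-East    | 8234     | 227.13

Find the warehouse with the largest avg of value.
SELECT warehouse, AVG(value) as val
FROM inventory
GROUP BY warehouse
ORDER BY val DESC
LIMIT 1

Result: WH-West with avg(value) = 553.47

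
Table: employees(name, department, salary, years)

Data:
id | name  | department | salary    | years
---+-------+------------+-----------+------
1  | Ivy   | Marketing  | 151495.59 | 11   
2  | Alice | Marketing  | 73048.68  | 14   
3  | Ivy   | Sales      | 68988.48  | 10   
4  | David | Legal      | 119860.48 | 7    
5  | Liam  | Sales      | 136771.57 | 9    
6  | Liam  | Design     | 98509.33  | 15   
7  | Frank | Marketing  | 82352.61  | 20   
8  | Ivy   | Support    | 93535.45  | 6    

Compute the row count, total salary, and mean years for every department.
SELECT department,
       COUNT(*) as cnt,
       SUM(salary) as total_salary,
       AVG(years) as avg_years
FROM employees
GROUP BY department

Result:
  Design: 1 records, 98509.33 total salary, 15.00 avg years
  Legal: 1 records, 119860.48 total salary, 7.00 avg years
  Marketing: 3 records, 306896.88 total salary, 15.00 avg years
  Sales: 2 records, 205760.05 total salary, 9.50 avg years
  Support: 1 records, 93535.45 total salary, 6.00 avg years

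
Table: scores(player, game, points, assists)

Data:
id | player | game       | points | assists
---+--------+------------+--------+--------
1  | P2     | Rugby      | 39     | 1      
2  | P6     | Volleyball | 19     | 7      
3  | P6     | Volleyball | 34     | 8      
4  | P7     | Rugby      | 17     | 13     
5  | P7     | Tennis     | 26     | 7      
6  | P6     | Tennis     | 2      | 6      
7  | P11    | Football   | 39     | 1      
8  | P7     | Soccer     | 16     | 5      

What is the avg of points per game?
SELECT game, AVG(points) as result
FROM scores
GROUP BY game

Result:
  Football: 39.00
  Rugby: 28.00
  Soccer: 16.00
  Tennis: 14.00
  Volleyball: 26.50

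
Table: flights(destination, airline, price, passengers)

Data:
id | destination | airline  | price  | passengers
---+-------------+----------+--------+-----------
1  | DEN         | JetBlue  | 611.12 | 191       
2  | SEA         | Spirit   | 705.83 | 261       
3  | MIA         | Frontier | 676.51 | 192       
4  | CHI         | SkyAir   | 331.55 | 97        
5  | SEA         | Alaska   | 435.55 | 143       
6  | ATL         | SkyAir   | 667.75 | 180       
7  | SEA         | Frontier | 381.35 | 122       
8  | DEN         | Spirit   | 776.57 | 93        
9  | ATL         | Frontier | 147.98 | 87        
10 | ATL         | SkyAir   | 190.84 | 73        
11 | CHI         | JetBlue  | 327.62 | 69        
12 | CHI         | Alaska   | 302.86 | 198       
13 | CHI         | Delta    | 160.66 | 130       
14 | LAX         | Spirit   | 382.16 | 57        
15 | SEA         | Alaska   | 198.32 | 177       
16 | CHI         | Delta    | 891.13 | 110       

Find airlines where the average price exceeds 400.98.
SELECT airline, AVG(price)
FROM flights
GROUP BY airline
HAVING AVG(price) > 400.98

Result:
  Delta: avg=525.90
  Frontier: avg=401.95
  JetBlue: avg=469.37
  Spirit: avg=621.52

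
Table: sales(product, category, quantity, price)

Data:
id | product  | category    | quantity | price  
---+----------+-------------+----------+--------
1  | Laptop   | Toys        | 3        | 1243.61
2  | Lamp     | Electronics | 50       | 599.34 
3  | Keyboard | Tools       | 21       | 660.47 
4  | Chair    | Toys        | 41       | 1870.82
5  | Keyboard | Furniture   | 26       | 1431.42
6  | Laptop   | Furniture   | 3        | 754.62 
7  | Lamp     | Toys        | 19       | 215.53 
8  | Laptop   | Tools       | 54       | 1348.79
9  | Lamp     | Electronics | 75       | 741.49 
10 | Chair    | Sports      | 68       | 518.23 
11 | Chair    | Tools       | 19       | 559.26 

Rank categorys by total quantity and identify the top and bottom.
SELECT category, SUM(quantity)
FROM sales
GROUP BY category
ORDER BY SUM(quantity)

All groups:
  Furniture: 29
  Toys: 63
  Sports: 68
  Tools: 94
  Electronics: 125

Highest: Electronics (125)
Lowest: Furniture (29)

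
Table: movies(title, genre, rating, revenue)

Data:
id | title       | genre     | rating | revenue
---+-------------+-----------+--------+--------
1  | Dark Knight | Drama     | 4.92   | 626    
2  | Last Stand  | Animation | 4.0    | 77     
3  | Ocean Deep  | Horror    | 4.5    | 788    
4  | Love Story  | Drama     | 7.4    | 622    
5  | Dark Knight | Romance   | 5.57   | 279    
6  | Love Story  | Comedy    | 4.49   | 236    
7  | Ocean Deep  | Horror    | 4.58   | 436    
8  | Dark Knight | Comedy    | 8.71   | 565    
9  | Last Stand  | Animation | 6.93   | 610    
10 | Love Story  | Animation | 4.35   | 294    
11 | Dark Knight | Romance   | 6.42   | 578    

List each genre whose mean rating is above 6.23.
SELECT genre, AVG(rating)
FROM movies
GROUP BY genre
HAVING AVG(rating) > 6.23

Result:
  Comedy: avg=6.60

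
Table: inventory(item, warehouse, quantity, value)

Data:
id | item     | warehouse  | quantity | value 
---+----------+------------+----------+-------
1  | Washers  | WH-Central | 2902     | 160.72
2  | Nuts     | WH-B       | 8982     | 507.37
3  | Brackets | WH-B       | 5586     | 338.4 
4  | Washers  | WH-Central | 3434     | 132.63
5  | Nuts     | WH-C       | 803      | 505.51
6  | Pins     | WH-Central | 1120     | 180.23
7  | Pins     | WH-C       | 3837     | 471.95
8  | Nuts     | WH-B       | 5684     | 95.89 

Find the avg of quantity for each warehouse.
SELECT warehouse, AVG(quantity) as result
FROM inventory
GROUP BY warehouse

Result:
  WH-B: 6750.67
  WH-C: 2320.00
  WH-Central: 2485.33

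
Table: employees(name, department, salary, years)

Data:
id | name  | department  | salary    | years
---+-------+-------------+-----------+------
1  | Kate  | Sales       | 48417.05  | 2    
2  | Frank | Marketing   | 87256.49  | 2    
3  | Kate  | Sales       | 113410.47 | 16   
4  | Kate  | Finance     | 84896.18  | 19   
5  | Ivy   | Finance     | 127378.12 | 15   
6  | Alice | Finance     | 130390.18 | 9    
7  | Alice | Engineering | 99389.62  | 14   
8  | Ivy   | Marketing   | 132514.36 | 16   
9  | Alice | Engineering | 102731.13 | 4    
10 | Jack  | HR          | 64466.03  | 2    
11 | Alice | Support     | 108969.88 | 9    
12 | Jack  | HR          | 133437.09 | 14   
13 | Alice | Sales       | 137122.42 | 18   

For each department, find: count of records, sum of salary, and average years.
SELECT department,
       COUNT(*) as cnt,
       SUM(salary) as total_salary,
       AVG(years) as avg_years
FROM employees
GROUP BY department

Result:
  Engineering: 2 records, 202120.75 total salary, 9.00 avg years
  Finance: 3 records, 342664.48 total salary, 14.33 avg years
  HR: 2 records, 197903.12 total salary, 8.00 avg years
  Marketing: 2 records, 219770.85 total salary, 9.00 avg years
  Sales: 3 records, 298949.94 total salary, 12.00 avg years
  Support: 1 records, 108969.88 total salary, 9.00 avg years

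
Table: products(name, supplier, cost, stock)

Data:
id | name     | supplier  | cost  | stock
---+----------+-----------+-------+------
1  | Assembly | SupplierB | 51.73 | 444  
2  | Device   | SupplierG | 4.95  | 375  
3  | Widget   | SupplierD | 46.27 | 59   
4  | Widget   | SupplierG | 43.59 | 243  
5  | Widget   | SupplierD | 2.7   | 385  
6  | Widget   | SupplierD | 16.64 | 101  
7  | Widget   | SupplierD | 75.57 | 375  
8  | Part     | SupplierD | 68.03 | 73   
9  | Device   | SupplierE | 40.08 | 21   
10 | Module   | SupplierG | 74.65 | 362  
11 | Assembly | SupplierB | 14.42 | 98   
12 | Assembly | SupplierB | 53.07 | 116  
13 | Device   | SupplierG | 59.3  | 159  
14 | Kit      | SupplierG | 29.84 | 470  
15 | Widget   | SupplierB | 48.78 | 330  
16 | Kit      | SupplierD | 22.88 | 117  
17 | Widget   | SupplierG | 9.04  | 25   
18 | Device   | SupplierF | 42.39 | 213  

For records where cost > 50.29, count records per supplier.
SELECT supplier, COUNT(*)
FROM products
WHERE cost > 50.29
GROUP BY supplier

Note: WHERE filters rows before grouping.

Result:
  SupplierB: 2
  SupplierD: 2
  SupplierG: 2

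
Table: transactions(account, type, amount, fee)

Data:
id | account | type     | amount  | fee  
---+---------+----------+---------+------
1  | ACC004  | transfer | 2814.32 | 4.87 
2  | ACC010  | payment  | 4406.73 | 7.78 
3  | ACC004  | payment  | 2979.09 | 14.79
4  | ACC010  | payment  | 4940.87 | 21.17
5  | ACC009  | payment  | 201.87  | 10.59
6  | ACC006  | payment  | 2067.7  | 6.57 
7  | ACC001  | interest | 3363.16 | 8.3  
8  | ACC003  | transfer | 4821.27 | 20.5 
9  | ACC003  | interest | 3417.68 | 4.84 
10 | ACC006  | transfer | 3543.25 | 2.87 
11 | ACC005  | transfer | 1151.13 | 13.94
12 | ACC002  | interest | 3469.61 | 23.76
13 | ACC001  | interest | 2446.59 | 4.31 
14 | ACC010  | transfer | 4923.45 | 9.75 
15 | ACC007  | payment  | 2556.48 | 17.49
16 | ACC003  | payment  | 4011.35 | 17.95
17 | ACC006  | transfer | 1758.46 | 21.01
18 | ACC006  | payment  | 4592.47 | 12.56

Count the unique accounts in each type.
SELECT type, COUNT(DISTINCT account)
FROM transactions
GROUP BY type

Result:
  interest: 3 distinct
  payment: 6 distinct
  transfer: 5 distinct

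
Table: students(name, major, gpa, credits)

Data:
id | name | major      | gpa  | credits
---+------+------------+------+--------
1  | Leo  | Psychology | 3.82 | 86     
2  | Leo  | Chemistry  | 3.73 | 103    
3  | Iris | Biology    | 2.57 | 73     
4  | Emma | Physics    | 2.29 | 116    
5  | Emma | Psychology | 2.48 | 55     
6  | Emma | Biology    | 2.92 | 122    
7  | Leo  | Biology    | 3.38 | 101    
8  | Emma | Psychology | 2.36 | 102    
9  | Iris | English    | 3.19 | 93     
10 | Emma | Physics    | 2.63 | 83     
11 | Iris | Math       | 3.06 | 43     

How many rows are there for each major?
SELECT major, COUNT(*) as count
FROM students
GROUP BY major

Result:
  Biology: 3
  Chemistry: 1
  English: 1
  Math: 1
  Physics: 2
  Psychology: 3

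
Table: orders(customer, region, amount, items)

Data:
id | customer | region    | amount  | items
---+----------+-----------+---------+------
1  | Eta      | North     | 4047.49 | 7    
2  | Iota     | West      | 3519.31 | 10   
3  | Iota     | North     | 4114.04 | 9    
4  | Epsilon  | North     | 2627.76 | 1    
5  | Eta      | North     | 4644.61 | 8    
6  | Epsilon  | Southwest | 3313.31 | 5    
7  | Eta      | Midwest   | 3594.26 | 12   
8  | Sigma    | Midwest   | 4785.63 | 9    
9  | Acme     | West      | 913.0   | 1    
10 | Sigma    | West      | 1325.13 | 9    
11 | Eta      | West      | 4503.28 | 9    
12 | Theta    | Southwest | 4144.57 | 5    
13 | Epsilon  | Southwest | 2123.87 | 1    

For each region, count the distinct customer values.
SELECT region, COUNT(DISTINCT customer)
FROM orders
GROUP BY region

Result:
  Midwest: 2 distinct
  North: 3 distinct
  Southwest: 2 distinct
  West: 4 distinct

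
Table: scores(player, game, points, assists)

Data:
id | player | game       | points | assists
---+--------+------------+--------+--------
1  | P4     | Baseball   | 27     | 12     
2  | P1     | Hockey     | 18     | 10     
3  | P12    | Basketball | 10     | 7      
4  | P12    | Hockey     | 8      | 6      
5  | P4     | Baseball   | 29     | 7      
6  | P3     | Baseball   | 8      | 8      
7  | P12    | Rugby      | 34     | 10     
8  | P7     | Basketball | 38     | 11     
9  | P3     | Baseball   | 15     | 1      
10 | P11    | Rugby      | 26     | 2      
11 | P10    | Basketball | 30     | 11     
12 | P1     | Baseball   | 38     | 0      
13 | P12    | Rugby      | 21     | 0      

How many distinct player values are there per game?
SELECT game, COUNT(DISTINCT player)
FROM scores
GROUP BY game

Result:
  Baseball: 3 distinct
  Basketball: 3 distinct
  Hockey: 2 distinct
  Rugby: 2 distinct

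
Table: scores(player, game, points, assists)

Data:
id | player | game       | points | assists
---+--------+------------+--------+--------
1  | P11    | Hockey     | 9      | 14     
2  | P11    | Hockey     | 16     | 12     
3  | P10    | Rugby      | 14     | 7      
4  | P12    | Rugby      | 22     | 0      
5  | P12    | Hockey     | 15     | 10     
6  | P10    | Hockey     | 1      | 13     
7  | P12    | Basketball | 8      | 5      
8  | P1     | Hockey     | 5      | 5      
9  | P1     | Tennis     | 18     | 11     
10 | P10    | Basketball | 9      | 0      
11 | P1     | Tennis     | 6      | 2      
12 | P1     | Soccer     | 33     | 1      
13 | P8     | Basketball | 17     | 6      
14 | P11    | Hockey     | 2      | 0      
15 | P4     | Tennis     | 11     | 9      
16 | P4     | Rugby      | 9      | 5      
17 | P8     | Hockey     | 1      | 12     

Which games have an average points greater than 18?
SELECT game, AVG(points)
FROM scores
GROUP BY game
HAVING AVG(points) > 18

Result:
  Soccer: avg=33.00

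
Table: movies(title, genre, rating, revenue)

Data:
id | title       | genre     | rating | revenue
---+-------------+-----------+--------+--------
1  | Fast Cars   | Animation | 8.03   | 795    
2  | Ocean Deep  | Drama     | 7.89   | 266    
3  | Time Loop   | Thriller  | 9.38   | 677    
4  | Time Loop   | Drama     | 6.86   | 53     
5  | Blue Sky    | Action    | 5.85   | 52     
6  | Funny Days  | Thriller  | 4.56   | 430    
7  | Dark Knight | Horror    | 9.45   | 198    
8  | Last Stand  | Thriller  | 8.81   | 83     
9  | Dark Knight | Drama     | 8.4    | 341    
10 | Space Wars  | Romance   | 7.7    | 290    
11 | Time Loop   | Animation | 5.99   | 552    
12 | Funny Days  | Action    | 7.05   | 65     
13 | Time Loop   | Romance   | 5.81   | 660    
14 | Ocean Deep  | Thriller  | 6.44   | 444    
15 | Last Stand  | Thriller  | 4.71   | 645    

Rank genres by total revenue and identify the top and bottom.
SELECT genre, SUM(revenue)
FROM movies
GROUP BY genre
ORDER BY SUM(revenue)

All groups:
  Action: 117
  Horror: 198
  Drama: 660
  Romance: 950
  Animation: 1347
  Thriller: 2279

Highest: Thriller (2279)
Lowest: Action (117)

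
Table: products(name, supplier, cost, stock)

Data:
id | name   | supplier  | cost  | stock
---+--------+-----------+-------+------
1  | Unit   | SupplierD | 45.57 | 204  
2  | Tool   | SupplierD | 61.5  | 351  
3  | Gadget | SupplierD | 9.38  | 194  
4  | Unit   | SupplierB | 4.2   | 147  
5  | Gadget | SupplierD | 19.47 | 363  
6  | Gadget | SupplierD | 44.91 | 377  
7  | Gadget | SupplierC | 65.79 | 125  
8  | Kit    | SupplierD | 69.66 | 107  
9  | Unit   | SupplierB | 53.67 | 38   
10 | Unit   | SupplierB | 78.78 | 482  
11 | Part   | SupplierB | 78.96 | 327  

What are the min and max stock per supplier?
SELECT supplier, MIN(stock), MAX(stock)
FROM products
GROUP BY supplier

Result:
  SupplierB: min=38, max=482
  SupplierC: min=125, max=125
  SupplierD: min=107, max=377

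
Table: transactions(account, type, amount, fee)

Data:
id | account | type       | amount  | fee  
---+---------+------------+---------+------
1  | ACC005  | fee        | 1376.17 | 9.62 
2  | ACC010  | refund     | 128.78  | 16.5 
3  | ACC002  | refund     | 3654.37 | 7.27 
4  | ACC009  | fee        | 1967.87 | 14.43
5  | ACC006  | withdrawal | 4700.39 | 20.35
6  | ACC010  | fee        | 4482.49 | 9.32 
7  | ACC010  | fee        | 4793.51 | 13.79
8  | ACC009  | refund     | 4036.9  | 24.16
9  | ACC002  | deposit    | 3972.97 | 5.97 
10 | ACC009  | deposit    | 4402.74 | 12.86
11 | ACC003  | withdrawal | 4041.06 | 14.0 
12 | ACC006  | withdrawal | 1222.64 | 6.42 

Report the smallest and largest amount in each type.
SELECT type, MIN(amount), MAX(amount)
FROM transactions
GROUP BY type

Result:
  deposit: min=3972.97, max=4402.74
  fee: min=1376.17, max=4793.51
  refund: min=128.78, max=4036.90
  withdrawal: min=1222.64, max=4700.39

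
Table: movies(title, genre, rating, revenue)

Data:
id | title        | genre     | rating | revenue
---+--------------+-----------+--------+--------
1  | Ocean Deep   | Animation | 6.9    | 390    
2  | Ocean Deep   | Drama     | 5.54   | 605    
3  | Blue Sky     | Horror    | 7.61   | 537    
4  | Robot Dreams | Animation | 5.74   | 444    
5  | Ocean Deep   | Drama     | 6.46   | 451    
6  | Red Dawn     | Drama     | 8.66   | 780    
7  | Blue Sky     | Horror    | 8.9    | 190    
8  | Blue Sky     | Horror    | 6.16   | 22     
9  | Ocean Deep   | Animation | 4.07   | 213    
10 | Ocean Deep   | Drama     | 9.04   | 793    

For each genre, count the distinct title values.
SELECT genre, COUNT(DISTINCT title)
FROM movies
GROUP BY genre

Result:
  Animation: 2 distinct
  Drama: 2 distinct
  Horror: 1 distinct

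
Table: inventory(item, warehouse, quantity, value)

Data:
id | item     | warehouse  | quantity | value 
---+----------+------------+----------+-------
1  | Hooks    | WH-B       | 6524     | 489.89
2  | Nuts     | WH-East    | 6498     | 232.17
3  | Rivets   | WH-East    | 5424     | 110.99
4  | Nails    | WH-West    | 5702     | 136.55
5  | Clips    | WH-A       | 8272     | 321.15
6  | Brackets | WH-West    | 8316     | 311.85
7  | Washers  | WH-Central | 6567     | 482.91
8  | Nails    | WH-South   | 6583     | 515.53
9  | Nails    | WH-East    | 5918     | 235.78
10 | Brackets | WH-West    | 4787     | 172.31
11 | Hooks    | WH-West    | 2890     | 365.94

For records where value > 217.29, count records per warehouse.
SELECT warehouse, COUNT(*)
FROM inventory
WHERE value > 217.29
GROUP BY warehouse

Note: WHERE filters rows before grouping.

Result:
  WH-A: 1
  WH-B: 1
  WH-Central: 1
  WH-East: 2
  WH-South: 1
  WH-West: 2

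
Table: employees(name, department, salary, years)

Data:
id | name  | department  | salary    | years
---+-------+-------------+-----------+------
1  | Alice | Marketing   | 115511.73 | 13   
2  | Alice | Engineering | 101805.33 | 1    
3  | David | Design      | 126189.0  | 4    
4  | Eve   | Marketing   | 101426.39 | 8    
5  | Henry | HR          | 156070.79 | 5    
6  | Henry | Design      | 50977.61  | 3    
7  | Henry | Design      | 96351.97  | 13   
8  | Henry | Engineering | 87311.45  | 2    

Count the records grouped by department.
SELECT department, COUNT(*) as count
FROM employees
GROUP BY department

Result:
  Design: 3
  Engineering: 2
  HR: 1
  Marketing: 2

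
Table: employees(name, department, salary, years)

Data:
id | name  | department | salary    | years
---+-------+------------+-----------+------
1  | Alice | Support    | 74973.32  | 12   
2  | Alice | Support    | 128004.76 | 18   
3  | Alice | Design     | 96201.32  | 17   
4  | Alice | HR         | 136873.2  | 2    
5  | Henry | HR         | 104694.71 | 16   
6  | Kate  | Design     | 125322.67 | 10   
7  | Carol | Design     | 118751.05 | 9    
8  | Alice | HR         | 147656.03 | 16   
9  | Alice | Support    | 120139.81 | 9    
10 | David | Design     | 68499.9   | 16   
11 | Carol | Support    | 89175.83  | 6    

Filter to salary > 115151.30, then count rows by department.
SELECT department, COUNT(*)
FROM employees
WHERE salary > 115151.30
GROUP BY department

Note: WHERE filters rows before grouping.

Result:
  Design: 2
  HR: 2
  Support: 2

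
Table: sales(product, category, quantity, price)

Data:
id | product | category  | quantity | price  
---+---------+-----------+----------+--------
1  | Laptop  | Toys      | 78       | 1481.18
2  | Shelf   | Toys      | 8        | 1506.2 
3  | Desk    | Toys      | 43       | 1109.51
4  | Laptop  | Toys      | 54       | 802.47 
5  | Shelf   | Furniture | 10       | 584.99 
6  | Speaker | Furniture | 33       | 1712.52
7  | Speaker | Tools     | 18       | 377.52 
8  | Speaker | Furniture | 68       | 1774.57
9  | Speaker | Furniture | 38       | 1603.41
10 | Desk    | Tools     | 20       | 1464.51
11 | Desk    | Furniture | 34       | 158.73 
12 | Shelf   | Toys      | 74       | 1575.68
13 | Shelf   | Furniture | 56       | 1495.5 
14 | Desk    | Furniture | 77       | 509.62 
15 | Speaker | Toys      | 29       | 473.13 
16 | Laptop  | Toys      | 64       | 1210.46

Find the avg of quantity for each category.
SELECT category, AVG(quantity) as result
FROM sales
GROUP BY category

Result:
  Furniture: 45.14
  Tools: 19.00
  Toys: 50.00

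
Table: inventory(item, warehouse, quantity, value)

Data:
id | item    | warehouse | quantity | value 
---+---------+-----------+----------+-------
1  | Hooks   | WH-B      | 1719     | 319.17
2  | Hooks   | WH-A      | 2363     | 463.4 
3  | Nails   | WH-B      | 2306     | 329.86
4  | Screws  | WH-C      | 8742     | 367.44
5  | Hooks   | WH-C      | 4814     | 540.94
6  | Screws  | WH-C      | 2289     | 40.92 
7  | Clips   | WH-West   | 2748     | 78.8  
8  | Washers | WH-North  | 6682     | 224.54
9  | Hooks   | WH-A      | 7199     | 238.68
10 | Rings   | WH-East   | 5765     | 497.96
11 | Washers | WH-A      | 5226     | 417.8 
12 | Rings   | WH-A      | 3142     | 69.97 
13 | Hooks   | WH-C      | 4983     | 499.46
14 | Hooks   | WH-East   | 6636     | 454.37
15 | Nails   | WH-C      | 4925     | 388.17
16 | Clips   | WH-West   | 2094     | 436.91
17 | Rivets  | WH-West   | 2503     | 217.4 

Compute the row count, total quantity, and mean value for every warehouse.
SELECT warehouse,
       COUNT(*) as cnt,
       SUM(quantity) as total_quantity,
       AVG(value) as avg_value
FROM inventory
GROUP BY warehouse

Result:
  WH-A: 4 records, 17930 total quantity, 297.46 avg value
  WH-B: 2 records, 4025 total quantity, 324.52 avg value
  WH-C: 5 records, 25753 total quantity, 367.39 avg value
  WH-East: 2 records, 12401 total quantity, 476.17 avg value
  WH-North: 1 records, 6682 total quantity, 224.54 avg value
  WH-West: 3 records, 7345 total quantity, 244.37 avg value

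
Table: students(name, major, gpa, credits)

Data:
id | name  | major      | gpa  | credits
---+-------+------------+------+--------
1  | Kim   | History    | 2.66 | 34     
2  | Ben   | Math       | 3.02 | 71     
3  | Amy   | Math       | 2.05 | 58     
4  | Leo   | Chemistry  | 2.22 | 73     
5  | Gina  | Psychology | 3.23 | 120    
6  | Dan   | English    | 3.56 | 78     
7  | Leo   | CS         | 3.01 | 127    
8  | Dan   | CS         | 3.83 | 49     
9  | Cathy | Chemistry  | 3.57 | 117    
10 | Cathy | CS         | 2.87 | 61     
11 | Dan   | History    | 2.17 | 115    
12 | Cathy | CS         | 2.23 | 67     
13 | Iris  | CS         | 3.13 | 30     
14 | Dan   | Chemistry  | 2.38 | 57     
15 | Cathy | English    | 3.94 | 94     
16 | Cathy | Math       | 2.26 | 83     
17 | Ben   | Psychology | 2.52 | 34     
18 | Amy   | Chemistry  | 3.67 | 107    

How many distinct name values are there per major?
SELECT major, COUNT(DISTINCT name)
FROM students
GROUP BY major

Result:
  CS: 4 distinct
  Chemistry: 4 distinct
  English: 2 distinct
  History: 2 distinct
  Math: 3 distinct
  Psychology: 2 distinct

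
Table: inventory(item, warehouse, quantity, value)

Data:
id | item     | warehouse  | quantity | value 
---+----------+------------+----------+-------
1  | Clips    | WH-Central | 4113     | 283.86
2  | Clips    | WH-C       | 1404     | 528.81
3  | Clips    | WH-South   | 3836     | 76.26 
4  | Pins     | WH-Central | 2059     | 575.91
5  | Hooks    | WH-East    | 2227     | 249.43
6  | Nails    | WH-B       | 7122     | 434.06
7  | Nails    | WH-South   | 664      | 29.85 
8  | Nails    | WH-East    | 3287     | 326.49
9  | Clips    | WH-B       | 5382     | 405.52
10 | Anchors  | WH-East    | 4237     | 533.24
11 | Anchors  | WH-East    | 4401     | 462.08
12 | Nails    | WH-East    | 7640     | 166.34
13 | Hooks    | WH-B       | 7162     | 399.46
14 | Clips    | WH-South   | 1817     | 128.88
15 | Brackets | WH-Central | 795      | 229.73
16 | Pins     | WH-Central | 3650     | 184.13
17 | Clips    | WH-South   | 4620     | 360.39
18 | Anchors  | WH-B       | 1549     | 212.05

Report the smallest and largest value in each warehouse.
SELECT warehouse, MIN(value), MAX(value)
FROM inventory
GROUP BY warehouse

Result:
  WH-B: min=212.05, max=434.06
  WH-C: min=528.81, max=528.81
  WH-Central: min=184.13, max=575.91
  WH-East: min=166.34, max=533.24
  WH-South: min=29.85, max=360.39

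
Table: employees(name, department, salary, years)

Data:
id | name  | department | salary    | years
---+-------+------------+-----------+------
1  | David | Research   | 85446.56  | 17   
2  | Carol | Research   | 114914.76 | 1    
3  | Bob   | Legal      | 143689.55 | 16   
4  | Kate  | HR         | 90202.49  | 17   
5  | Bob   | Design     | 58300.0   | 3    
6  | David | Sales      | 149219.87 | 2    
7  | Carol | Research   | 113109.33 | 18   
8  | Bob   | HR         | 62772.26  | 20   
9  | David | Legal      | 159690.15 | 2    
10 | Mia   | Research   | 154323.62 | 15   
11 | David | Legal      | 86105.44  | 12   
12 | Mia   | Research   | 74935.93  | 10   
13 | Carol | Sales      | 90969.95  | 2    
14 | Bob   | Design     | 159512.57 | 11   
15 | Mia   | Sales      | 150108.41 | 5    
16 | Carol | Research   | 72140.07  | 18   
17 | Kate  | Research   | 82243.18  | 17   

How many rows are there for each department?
SELECT department, COUNT(*) as count
FROM employees
GROUP BY department

Result:
  Design: 2
  HR: 2
  Legal: 3
  Research: 7
  Sales: 3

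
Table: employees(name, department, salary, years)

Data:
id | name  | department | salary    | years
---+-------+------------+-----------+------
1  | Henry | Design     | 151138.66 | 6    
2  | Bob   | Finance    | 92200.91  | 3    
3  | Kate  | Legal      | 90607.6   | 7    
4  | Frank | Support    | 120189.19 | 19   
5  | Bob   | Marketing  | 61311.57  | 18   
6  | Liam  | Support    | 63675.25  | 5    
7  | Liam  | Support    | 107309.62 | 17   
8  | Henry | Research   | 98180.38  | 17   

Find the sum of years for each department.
SELECT department, SUM(years) as result
FROM employees
GROUP BY department

Result:
  Design: 6
  Finance: 3
  Legal: 7
  Marketing: 18
  Research: 17
  Support: 41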